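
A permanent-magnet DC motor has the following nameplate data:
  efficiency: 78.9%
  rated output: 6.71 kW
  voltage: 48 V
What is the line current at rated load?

P_out = 6.71 kW = 6710 W
P_in = P_out / η = 6710 / 0.789 = 8504 W
I = P_in / V = 8504 / 48 = 177 A

177 A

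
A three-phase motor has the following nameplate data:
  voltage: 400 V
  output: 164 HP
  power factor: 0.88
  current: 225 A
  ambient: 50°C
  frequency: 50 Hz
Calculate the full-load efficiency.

P_out = 164 × 746 = 122344 W
P_in = √3·V_L·I_L·cosφ = 1.732 × 400 × 225 × 0.88 = 137174 W
η = P_out / P_in = 122344 / 137174 = 0.892 = 89.2%

89.2 %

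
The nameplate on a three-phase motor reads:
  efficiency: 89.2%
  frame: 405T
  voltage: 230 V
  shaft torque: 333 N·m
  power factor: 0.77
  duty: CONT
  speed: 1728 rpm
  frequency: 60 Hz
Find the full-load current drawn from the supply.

220 A

ω = 2π×1728/60 = 181 rad/s; P_out = τω = 333 × 181 = 60273 W
P_in = P_out / η = 60273 / 0.892 = 67571 W
I_L = P_in / (√3·V_L·cosφ) = 67571 / (1.732 × 230 × 0.77) = 220 A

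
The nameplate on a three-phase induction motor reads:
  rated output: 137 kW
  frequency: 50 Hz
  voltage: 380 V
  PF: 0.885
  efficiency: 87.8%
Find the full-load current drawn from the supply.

268 A

P_out = 137 kW = 137000 W
P_in = P_out / η = 137000 / 0.878 = 156036 W
I_L = P_in / (√3·V_L·cosφ) = 156036 / (1.732 × 380 × 0.885) = 268 A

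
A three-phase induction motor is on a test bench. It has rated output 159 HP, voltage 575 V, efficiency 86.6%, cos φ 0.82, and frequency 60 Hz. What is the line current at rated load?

P_out = 159 × 746 = 118614 W
P_in = P_out / η = 118614 / 0.866 = 136968 W
I_L = P_in / (√3·V_L·cosφ) = 136968 / (1.732 × 575 × 0.82) = 168 A

168 A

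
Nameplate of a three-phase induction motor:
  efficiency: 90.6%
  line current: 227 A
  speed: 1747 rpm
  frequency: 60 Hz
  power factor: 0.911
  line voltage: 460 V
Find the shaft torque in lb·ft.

602 lb·ft

P_in = √3·V·I·cosφ = 1.732 × 460 × 227 × 0.911 = 164759 W
P_out = η·P_in = 0.906 × 164759 = 149272 W
n = 1747 rpm
ω = 2π×1747/60 = 182.9 rad/s
τ = P_out/ω = 149272/182.9 = 816.1 N·m
In lb·ft: 816.1/1.356 = 602 lb·ft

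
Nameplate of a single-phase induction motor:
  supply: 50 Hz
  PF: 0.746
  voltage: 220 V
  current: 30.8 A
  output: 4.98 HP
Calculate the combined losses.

1340 W

P_in = V·I·cosφ = 220×30.8×0.746 = 5055 W
P_out = 4.98×746 = 3715 W
Losses = P_in − P_out = 5055 − 3715 = 1340 W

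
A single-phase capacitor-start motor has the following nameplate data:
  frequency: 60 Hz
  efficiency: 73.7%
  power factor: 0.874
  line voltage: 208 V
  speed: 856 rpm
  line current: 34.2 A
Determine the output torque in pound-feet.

P_in = V·I·cosφ = 208 × 34.2 × 0.874 = 6217 W
P_out = η·P_in = 0.737 × 6217 = 4582 W
n = 856 rpm
ω = 2π×856/60 = 89.64 rad/s
τ = P_out/ω = 4582/89.64 = 51.12 N·m
In lb·ft: 51.12/1.356 = 37.7 lb·ft

37.7 lb·ft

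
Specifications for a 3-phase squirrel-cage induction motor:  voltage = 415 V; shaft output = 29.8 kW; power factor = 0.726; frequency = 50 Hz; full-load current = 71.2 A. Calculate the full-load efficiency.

80.2 %

P_out = 29.8 kW = 29800 W
P_in = √3·V_L·I_L·cosφ = 1.732 × 415 × 71.2 × 0.726 = 37155 W
η = P_out / P_in = 29800 / 37155 = 0.802 = 80.2%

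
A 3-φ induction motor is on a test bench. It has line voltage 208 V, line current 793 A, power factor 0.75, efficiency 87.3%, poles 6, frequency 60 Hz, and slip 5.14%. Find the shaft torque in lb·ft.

P_in = √3·V·I·cosφ = 1.732 × 208 × 793 × 0.75 = 214262 W
P_out = η·P_in = 0.873 × 214262 = 187051 W
n_s = 120×60/6 = 1200 rpm; n = 1200×(1−0.0514) = 1138 rpm
ω = 2π×1138/60 = 119.2 rad/s
τ = P_out/ω = 187051/119.2 = 1569 N·m
In lb·ft: 1569/1.356 = 1160 lb·ft

1160 lb·ft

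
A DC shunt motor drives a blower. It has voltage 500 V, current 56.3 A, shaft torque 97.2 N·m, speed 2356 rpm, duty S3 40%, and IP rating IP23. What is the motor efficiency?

ω = 2π × 2356/60 = 246.7 rad/s; P_out = τω = 97.2 × 246.7 = 23979 W
P_in = V·I = 500 × 56.3 = 28150 W
η = P_out / P_in = 23979 / 28150 = 0.852 = 85.2%

85.2 %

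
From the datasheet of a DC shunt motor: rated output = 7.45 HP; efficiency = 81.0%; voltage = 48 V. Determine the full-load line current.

143 A

P_out = 7.45 × 746 = 5558 W
P_in = P_out / η = 5558 / 0.810 = 6862 W
I = P_in / V = 6862 / 48 = 143 A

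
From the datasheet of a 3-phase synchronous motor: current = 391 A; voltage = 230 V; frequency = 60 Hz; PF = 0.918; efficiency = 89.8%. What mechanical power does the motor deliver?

128 kW

P_in = √3·V·I·cosφ = 1.732 × 230 × 391 × 0.918 = 142987 W
P_out = η·P_in = 0.898 × 142987 = 128402 W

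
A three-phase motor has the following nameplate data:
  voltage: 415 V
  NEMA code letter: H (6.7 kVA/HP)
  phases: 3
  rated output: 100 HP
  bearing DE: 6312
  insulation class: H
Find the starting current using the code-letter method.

S_LR = 6.7 × 100 = 670 kVA
I_LR = S_LR/(√3·V_L) = 670000/(1.732×415) = 932 A

932 A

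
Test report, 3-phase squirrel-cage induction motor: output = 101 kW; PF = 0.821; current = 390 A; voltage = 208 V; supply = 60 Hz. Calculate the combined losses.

P_in = √3·V·I·cosφ = 1.732×208×390×0.821 = 115350 W
P_out = 101000 W
Losses = P_in − P_out = 115350 − 101000 = 14350 W

14.4 kW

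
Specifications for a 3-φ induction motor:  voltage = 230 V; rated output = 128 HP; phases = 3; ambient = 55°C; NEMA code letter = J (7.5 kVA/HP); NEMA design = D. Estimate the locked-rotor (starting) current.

S_LR = 7.5 × 128 = 960 kVA
I_LR = S_LR/(√3·V_L) = 960000/(1.732×230) = 2410 A

2410 A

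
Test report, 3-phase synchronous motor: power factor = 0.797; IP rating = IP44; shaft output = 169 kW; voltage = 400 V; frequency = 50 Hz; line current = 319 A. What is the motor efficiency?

P_out = 169 kW = 169000 W
P_in = √3·V_L·I_L·cosφ = 1.732 × 400 × 319 × 0.797 = 176140 W
η = P_out / P_in = 169000 / 176140 = 0.959 = 95.9%

95.9 %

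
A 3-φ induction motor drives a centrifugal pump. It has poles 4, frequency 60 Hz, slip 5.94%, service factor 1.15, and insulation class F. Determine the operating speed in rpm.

n_s = 120f/p = 120×60/4 = 1800 rpm
n = n_s(1 − s) = 1800 × (1 − 0.0594) = 1693 rpm

1693 rpm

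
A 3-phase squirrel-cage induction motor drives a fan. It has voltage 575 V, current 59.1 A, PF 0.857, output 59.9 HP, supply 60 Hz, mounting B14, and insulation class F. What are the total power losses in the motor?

5760 W

P_in = √3·V·I·cosφ = 1.732×575×59.1×0.857 = 50441 W
P_out = 59.9×746 = 44685 W
Losses = P_in − P_out = 50441 − 44685 = 5756 W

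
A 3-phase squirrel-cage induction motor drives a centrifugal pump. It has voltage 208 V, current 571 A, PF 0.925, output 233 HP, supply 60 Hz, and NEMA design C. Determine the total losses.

P_in = √3·V·I·cosφ = 1.732×208×571×0.925 = 190278 W
P_out = 233×746 = 173818 W
Losses = P_in − P_out = 190278 − 173818 = 16460 W

16.5 kW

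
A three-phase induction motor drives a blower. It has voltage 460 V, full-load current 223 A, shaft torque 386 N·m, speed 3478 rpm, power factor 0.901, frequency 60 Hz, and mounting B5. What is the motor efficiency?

ω = 2π × 3478/60 = 364.2 rad/s; P_out = τω = 386 × 364.2 = 140581 W
P_in = √3·V_L·I_L·cosφ = 1.732 × 460 × 223 × 0.901 = 160079 W
η = P_out / P_in = 140581 / 160079 = 0.878 = 87.8%

87.8 %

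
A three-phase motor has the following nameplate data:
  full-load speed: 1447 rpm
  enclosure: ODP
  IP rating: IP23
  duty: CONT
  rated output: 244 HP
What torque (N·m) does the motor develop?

1200 N·m

P_out = 244 × 746 = 182024 W
ω = 2π × 1447/60 = 151.5 rad/s
τ = P_out/ω = 182024/151.5 = 1200 N·m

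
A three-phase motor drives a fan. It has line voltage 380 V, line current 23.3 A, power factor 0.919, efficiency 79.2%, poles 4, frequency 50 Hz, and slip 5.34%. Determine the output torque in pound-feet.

55.4 lb·ft

P_in = √3·V·I·cosφ = 1.732 × 380 × 23.3 × 0.919 = 14093 W
P_out = η·P_in = 0.792 × 14093 = 11162 W
n_s = 120×50/4 = 1500 rpm; n = 1500×(1−0.0534) = 1420 rpm
ω = 2π×1420/60 = 148.7 rad/s
τ = P_out/ω = 11162/148.7 = 75.06 N·m
In lb·ft: 75.06/1.356 = 55.4 lb·ft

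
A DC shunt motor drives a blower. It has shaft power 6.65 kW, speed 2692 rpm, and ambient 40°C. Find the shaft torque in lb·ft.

ω = 2π × 2692/60 = 281.9 rad/s
τ = P/ω = 6650/281.9 = 23.59 N·m
In lb·ft: 23.59/1.356 = 17.4 lb·ft

17.4 lb·ft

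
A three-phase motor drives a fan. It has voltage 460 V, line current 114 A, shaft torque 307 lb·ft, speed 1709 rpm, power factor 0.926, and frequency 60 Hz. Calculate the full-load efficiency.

τ = 307 lb·ft × 1.356 = 416.3 N·m
ω = 2π × 1709/60 = 179 rad/s; P_out = τω = 416.3 × 179 = 74518 W
P_in = √3·V_L·I_L·cosφ = 1.732 × 460 × 114 × 0.926 = 84105 W
η = P_out / P_in = 74518 / 84105 = 0.886 = 88.6%

88.6 %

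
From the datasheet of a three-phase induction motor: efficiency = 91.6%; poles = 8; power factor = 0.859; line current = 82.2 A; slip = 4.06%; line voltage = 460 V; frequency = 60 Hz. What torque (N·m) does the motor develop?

570 N·m

P_in = √3·V·I·cosφ = 1.732 × 460 × 82.2 × 0.859 = 56256 W
P_out = η·P_in = 0.916 × 56256 = 51530 W
n_s = 120×60/8 = 900 rpm; n = 900×(1−0.0406) = 863 rpm
ω = 2π×863/60 = 90.37 rad/s
τ = P_out/ω = 51530/90.37 = 570 N·m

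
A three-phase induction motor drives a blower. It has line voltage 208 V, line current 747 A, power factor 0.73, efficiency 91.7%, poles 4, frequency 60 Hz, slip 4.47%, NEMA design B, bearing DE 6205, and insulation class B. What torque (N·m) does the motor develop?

P_in = √3·V·I·cosφ = 1.732 × 208 × 747 × 0.73 = 196451 W
P_out = η·P_in = 0.917 × 196451 = 180146 W
n_s = 120×60/4 = 1800 rpm; n = 1800×(1−0.0447) = 1720 rpm
ω = 2π×1720/60 = 180.1 rad/s
τ = P_out/ω = 180146/180.1 = 1000 N·m

1000 N·m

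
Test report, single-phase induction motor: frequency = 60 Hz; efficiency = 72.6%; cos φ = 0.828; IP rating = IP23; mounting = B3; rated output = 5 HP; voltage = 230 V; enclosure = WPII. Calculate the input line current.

P_out = 5 × 746 = 3730 W
P_in = P_out / η = 3730 / 0.726 = 5138 W
I = P_in / (V·cosφ) = 5138 / (230 × 0.828) = 27 A

27 A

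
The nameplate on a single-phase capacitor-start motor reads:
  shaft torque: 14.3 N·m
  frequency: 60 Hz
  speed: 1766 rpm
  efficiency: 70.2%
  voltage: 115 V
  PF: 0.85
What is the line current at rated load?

38.5 A

ω = 2π×1766/60 = 184.9 rad/s; P_out = τω = 14.3 × 184.9 = 2644 W
P_in = P_out / η = 2644 / 0.702 = 3766 W
I = P_in / (V·cosφ) = 3766 / (115 × 0.85) = 38.5 A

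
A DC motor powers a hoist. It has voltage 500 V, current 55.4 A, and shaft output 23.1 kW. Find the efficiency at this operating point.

P_out = 23.1 kW = 23100 W
P_in = V·I = 500 × 55.4 = 27700 W
η = P_out / P_in = 23100 / 27700 = 0.834 = 83.4%

83.4 %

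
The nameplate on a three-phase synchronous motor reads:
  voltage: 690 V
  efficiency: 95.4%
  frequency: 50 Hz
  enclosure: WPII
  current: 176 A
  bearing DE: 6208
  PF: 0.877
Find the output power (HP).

236 HP

P_in = √3·V·I·cosφ = 1.732 × 690 × 176 × 0.877 = 184463 W
P_out = η·P_in = 0.954 × 184463 = 175978 W
= 175978/746 = 236 HP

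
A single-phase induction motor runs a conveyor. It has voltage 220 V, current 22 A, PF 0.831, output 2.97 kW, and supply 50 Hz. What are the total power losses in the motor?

1050 W

P_in = V·I·cosφ = 220×22×0.831 = 4022 W
P_out = 2970 W
Losses = P_in − P_out = 4022 − 2970 = 1052 W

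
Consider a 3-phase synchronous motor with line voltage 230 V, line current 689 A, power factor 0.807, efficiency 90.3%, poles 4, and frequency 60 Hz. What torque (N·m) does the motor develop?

1060 N·m

P_in = √3·V·I·cosφ = 1.732 × 230 × 689 × 0.807 = 221497 W
P_out = η·P_in = 0.903 × 221497 = 200012 W
n = n_s = 120×60/4 = 1800 rpm (synchronous)
ω = 2π×1800/60 = 188.5 rad/s
τ = P_out/ω = 200012/188.5 = 1060 N·m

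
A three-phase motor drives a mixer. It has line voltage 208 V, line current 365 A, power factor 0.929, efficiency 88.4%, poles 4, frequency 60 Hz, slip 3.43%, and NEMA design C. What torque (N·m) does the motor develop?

P_in = √3·V·I·cosφ = 1.732 × 208 × 365 × 0.929 = 122157 W
P_out = η·P_in = 0.884 × 122157 = 107987 W
n_s = 120×60/4 = 1800 rpm; n = 1800×(1−0.0343) = 1738 rpm
ω = 2π×1738/60 = 182 rad/s
τ = P_out/ω = 107987/182 = 593 N·m

593 N·m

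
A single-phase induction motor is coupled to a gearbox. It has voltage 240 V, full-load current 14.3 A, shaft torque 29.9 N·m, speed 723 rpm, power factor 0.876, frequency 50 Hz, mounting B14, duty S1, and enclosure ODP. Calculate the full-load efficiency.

ω = 2π × 723/60 = 75.71 rad/s; P_out = τω = 29.9 × 75.71 = 2264 W
P_in = V·I·cosφ = 240 × 14.3 × 0.876 = 3006 W
η = P_out / P_in = 2264 / 3006 = 0.753 = 75.3%

75.3 %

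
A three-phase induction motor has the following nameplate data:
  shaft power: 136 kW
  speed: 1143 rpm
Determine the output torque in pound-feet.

838 lb·ft

ω = 2π × 1143/60 = 119.7 rad/s
τ = P/ω = 136000/119.7 = 1136 N·m
In lb·ft: 1136/1.356 = 838 lb·ft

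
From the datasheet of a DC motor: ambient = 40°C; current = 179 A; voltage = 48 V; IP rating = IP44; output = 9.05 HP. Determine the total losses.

P_in = V·I = 48×179 = 8592 W
P_out = 9.05×746 = 6751 W
Losses = P_in − P_out = 8592 − 6751 = 1841 W

1840 W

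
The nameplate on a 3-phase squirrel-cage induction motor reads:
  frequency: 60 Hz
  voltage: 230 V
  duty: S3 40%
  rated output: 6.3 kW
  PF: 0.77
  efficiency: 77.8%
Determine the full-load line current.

26.4 A

P_out = 6.3 kW = 6300 W
P_in = P_out / η = 6300 / 0.778 = 8098 W
I_L = P_in / (√3·V_L·cosφ) = 8098 / (1.732 × 230 × 0.77) = 26.4 A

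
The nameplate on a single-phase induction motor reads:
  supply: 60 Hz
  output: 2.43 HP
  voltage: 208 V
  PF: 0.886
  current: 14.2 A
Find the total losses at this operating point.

P_in = V·I·cosφ = 208×14.2×0.886 = 2617 W
P_out = 2.43×746 = 1813 W
Losses = P_in − P_out = 2617 − 1813 = 804 W

804 W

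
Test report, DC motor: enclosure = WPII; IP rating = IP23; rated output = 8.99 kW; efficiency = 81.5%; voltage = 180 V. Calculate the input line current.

61.3 A

P_out = 8.99 kW = 8990 W
P_in = P_out / η = 8990 / 0.815 = 11031 W
I = P_in / V = 11031 / 180 = 61.3 A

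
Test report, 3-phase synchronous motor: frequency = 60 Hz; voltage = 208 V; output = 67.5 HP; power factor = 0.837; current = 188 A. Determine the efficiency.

88.8 %

P_out = 67.5 × 746 = 50355 W
P_in = √3·V_L·I_L·cosφ = 1.732 × 208 × 188 × 0.837 = 56688 W
η = P_out / P_in = 50355 / 56688 = 0.888 = 88.8%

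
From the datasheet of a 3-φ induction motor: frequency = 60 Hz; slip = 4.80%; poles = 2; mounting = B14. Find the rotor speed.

3427 rpm

n_s = 120f/p = 120×60/2 = 3600 rpm
n = n_s(1 − s) = 3600 × (1 − 0.048) = 3427 rpm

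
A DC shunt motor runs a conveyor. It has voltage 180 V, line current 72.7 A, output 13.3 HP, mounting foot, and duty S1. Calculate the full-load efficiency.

75.8 %

P_out = 13.3 × 746 = 9922 W
P_in = V·I = 180 × 72.7 = 13086 W
η = P_out / P_in = 9922 / 13086 = 0.758 = 75.8%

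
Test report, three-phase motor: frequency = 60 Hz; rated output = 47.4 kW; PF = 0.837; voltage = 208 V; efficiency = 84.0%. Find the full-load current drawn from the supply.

P_out = 47.4 kW = 47400 W
P_in = P_out / η = 47400 / 0.840 = 56429 W
I_L = P_in / (√3·V_L·cosφ) = 56429 / (1.732 × 208 × 0.837) = 187 A

187 A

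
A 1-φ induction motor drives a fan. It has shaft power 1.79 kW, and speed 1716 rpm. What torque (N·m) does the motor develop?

ω = 2π × 1716/60 = 179.7 rad/s
τ = P/ω = 1790/179.7 = 9.96 N·m

9.96 N·m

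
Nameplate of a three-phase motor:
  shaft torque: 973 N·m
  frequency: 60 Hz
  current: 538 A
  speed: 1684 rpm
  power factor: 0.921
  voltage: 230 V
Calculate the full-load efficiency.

86.9 %

ω = 2π × 1684/60 = 176.3 rad/s; P_out = τω = 973 × 176.3 = 171540 W
P_in = √3·V_L·I_L·cosφ = 1.732 × 230 × 538 × 0.921 = 197387 W
η = P_out / P_in = 171540 / 197387 = 0.869 = 86.9%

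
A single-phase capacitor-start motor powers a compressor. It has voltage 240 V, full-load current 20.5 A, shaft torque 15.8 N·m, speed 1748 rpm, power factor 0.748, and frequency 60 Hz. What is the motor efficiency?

78.6 %

ω = 2π × 1748/60 = 183.1 rad/s; P_out = τω = 15.8 × 183.1 = 2893 W
P_in = V·I·cosφ = 240 × 20.5 × 0.748 = 3680 W
η = P_out / P_in = 2893 / 3680 = 0.786 = 78.6%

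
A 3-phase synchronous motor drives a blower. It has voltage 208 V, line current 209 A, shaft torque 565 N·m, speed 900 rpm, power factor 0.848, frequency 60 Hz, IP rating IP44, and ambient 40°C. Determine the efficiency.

83.4 %

ω = 2π × 900/60 = 94.25 rad/s; P_out = τω = 565 × 94.25 = 53251 W
P_in = √3·V_L·I_L·cosφ = 1.732 × 208 × 209 × 0.848 = 63849 W
η = P_out / P_in = 53251 / 63849 = 0.834 = 83.4%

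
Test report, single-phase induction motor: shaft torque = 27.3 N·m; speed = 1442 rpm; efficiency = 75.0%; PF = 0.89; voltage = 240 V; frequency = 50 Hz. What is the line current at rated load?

25.7 A

ω = 2π×1442/60 = 151 rad/s; P_out = τω = 27.3 × 151 = 4122 W
P_in = P_out / η = 4122 / 0.750 = 5496 W
I = P_in / (V·cosφ) = 5496 / (240 × 0.89) = 25.7 A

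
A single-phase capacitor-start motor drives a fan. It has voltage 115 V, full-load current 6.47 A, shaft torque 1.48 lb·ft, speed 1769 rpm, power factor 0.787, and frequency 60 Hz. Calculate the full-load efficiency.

τ = 1.48 lb·ft × 1.356 = 2.007 N·m
ω = 2π × 1769/60 = 185.2 rad/s; P_out = τω = 2.007 × 185.2 = 372 W
P_in = V·I·cosφ = 115 × 6.47 × 0.787 = 586 W
η = P_out / P_in = 372 / 586 = 0.635 = 63.5%

63.5 %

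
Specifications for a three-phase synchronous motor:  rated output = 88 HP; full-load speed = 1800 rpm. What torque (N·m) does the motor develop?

P_out = 88 × 746 = 65648 W
ω = 2π × 1800/60 = 188.5 rad/s
τ = P_out/ω = 65648/188.5 = 348 N·m

348 N·m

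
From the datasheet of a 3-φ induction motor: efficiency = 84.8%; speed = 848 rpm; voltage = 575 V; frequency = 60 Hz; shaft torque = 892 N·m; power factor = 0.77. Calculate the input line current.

122 A

ω = 2π×848/60 = 88.8 rad/s; P_out = τω = 892 × 88.8 = 79210 W
P_in = P_out / η = 79210 / 0.848 = 93408 W
I_L = P_in / (√3·V_L·cosφ) = 93408 / (1.732 × 575 × 0.77) = 122 A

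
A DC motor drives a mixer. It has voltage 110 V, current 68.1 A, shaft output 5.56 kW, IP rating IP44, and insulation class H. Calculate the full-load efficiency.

74.2 %

P_out = 5.56 kW = 5560 W
P_in = V·I = 110 × 68.1 = 7491 W
η = P_out / P_in = 5560 / 7491 = 0.742 = 74.2%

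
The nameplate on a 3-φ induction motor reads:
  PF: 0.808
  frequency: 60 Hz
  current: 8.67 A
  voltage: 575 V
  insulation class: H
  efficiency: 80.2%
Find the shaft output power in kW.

P_in = √3·V·I·cosφ = 1.732 × 575 × 8.67 × 0.808 = 6977 W
P_out = η·P_in = 0.802 × 6977 = 5596 W

5.6 kW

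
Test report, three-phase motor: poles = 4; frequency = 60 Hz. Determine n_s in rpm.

n_s = 120f/p = 120×60/4 = 1800 rpm

1800 rpm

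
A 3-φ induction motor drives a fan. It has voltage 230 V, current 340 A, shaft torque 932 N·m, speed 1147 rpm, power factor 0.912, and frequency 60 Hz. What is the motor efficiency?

ω = 2π × 1147/60 = 120.1 rad/s; P_out = τω = 932 × 120.1 = 111933 W
P_in = √3·V_L·I_L·cosφ = 1.732 × 230 × 340 × 0.912 = 123523 W
η = P_out / P_in = 111933 / 123523 = 0.906 = 90.6%

90.6 %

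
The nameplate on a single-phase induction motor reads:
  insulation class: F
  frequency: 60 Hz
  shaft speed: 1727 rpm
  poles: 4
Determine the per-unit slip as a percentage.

4.1 %

n_s = 120f/p = 120×60/4 = 1800 rpm
s = (n_s − n)/n_s = (1800 − 1727)/1800 = 0.0406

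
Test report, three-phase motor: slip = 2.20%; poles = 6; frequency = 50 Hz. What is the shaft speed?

n_s = 120f/p = 120×50/6 = 1000 rpm
n = n_s(1 − s) = 1000 × (1 − 0.022) = 978 rpm

978 rpm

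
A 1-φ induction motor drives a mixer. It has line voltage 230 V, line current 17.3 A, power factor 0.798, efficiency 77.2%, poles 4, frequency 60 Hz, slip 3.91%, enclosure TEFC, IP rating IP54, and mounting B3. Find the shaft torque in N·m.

13.5 N·m

P_in = V·I·cosφ = 230 × 17.3 × 0.798 = 3175 W
P_out = η·P_in = 0.772 × 3175 = 2451 W
n_s = 120×60/4 = 1800 rpm; n = 1800×(1−0.0391) = 1730 rpm
ω = 2π×1730/60 = 181.2 rad/s
τ = P_out/ω = 2451/181.2 = 13.5 N·m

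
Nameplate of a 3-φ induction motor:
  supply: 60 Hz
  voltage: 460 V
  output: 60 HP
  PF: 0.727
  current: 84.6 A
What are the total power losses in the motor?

P_in = √3·V·I·cosφ = 1.732×460×84.6×0.727 = 49002 W
P_out = 60×746 = 44760 W
Losses = P_in − P_out = 49002 − 44760 = 4242 W

4240 W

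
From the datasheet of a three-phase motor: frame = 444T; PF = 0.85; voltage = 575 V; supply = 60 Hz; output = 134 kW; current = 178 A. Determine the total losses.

P_in = √3·V·I·cosφ = 1.732×575×178×0.85 = 150680 W
P_out = 134000 W
Losses = P_in − P_out = 150680 − 134000 = 16680 W

16700 W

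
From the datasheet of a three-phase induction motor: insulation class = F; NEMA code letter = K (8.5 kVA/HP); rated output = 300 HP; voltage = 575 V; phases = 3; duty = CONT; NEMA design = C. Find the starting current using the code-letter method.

2560 A

S_LR = 8.5 × 300 = 2550 kVA
I_LR = S_LR/(√3·V_L) = 2550000/(1.732×575) = 2560 A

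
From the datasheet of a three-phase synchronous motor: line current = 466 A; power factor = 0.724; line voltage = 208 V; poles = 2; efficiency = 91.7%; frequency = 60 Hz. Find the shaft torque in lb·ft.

218 lb·ft

P_in = √3·V·I·cosφ = 1.732 × 208 × 466 × 0.724 = 121545 W
P_out = η·P_in = 0.917 × 121545 = 111457 W
n = n_s = 120×60/2 = 3600 rpm (synchronous)
ω = 2π×3600/60 = 377 rad/s
τ = P_out/ω = 111457/377 = 295.6 N·m
In lb·ft: 295.6/1.356 = 218 lb·ft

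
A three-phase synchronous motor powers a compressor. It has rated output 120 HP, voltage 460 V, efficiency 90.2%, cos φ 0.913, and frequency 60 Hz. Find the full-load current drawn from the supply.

136 A

P_out = 120 × 746 = 89520 W
P_in = P_out / η = 89520 / 0.902 = 99246 W
I_L = P_in / (√3·V_L·cosφ) = 99246 / (1.732 × 460 × 0.913) = 136 A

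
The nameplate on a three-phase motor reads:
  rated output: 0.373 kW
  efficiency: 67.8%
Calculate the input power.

0.55 kW

P_out = 373 W
P_in = P_out/η = 373/0.678 = 550 W = 0.55 kW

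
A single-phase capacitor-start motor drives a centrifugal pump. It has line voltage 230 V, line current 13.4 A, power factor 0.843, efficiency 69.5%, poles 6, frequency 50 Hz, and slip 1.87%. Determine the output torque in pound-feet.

P_in = V·I·cosφ = 230 × 13.4 × 0.843 = 2598 W
P_out = η·P_in = 0.695 × 2598 = 1806 W
n_s = 120×50/6 = 1000 rpm; n = 1000×(1−0.0187) = 981 rpm
ω = 2π×981/60 = 102.7 rad/s
τ = P_out/ω = 1806/102.7 = 17.59 N·m
In lb·ft: 17.59/1.356 = 13 lb·ft

13 lb·ft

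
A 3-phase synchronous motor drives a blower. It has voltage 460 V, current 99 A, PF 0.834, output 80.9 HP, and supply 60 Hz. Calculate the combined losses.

5.43 kW

P_in = √3·V·I·cosφ = 1.732×460×99×0.834 = 65782 W
P_out = 80.9×746 = 60351 W
Losses = P_in − P_out = 65782 − 60351 = 5431 W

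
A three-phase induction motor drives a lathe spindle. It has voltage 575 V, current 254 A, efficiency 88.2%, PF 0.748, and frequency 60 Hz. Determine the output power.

P_in = √3·V·I·cosφ = 1.732 × 575 × 254 × 0.748 = 189213 W
P_out = η·P_in = 0.882 × 189213 = 166886 W

167 kW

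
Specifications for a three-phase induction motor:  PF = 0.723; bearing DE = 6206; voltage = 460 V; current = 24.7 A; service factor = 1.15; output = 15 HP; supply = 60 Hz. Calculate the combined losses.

3040 W

P_in = √3·V·I·cosφ = 1.732×460×24.7×0.723 = 14228 W
P_out = 15×746 = 11190 W
Losses = P_in − P_out = 14228 − 11190 = 3038 W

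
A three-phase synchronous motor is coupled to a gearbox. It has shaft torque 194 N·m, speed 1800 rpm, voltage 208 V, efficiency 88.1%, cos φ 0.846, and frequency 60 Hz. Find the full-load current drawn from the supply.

136 A

ω = 2π×1800/60 = 188.5 rad/s; P_out = τω = 194 × 188.5 = 36569 W
P_in = P_out / η = 36569 / 0.881 = 41509 W
I_L = P_in / (√3·V_L·cosφ) = 41509 / (1.732 × 208 × 0.846) = 136 A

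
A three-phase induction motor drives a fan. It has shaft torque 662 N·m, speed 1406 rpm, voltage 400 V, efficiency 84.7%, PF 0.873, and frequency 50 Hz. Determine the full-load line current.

190 A

ω = 2π×1406/60 = 147.2 rad/s; P_out = τω = 662 × 147.2 = 97446 W
P_in = P_out / η = 97446 / 0.847 = 115048 W
I_L = P_in / (√3·V_L·cosφ) = 115048 / (1.732 × 400 × 0.873) = 190 A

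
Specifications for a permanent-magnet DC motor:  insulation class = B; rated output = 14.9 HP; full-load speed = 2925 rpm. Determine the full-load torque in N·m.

P_out = 14.9 × 746 = 11115 W
ω = 2π × 2925/60 = 306.3 rad/s
τ = P_out/ω = 11115/306.3 = 36.3 N·m

36.3 N·m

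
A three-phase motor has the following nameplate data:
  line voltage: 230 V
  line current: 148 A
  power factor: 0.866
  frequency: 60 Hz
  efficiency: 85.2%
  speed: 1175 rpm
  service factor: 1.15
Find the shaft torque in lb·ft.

P_in = √3·V·I·cosφ = 1.732 × 230 × 148 × 0.866 = 51057 W
P_out = η·P_in = 0.852 × 51057 = 43501 W
n = 1175 rpm
ω = 2π×1175/60 = 123 rad/s
τ = P_out/ω = 43501/123 = 353.7 N·m
In lb·ft: 353.7/1.356 = 261 lb·ft

261 lb·ft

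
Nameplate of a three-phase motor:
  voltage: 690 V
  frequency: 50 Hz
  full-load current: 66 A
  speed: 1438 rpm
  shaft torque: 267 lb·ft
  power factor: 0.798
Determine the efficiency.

86.6 %

τ = 267 lb·ft × 1.356 = 362.1 N·m
ω = 2π × 1438/60 = 150.6 rad/s; P_out = τω = 362.1 × 150.6 = 54532 W
P_in = √3·V_L·I_L·cosφ = 1.732 × 690 × 66 × 0.798 = 62942 W
η = P_out / P_in = 54532 / 62942 = 0.866 = 86.6%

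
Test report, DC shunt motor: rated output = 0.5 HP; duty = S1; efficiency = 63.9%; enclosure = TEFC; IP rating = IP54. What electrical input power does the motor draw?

P_out = 0.5 × 746 = 373 W
P_in = P_out/η = 373/0.639 = 584 W = 0.584 kW

0.584 kW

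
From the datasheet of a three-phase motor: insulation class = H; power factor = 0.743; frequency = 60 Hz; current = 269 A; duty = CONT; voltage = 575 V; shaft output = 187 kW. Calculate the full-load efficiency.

93.9 %

P_out = 187 kW = 187000 W
P_in = √3·V_L·I_L·cosφ = 1.732 × 575 × 269 × 0.743 = 199048 W
η = P_out / P_in = 187000 / 199048 = 0.939 = 93.9%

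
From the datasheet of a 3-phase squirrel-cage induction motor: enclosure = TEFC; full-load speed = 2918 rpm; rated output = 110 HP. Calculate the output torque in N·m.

P_out = 110 × 746 = 82060 W
ω = 2π × 2918/60 = 305.6 rad/s
τ = P_out/ω = 82060/305.6 = 269 N·m

269 N·m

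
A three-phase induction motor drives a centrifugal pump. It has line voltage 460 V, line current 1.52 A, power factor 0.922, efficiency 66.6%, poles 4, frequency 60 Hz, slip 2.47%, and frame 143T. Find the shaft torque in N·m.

4.05 N·m

P_in = √3·V·I·cosφ = 1.732 × 460 × 1.52 × 0.922 = 1117 W
P_out = η·P_in = 0.666 × 1117 = 744 W
n_s = 120×60/4 = 1800 rpm; n = 1800×(1−0.0247) = 1756 rpm
ω = 2π×1756/60 = 183.9 rad/s
τ = P_out/ω = 744/183.9 = 4.05 N·m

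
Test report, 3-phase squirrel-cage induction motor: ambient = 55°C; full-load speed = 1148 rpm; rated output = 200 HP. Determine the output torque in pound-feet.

915 lb·ft

P_out = 200 × 746 = 149200 W
ω = 2π × 1148/60 = 120.2 rad/s
τ = P_out/ω = 149200/120.2 = 1241 N·m
In lb·ft: 1241/1.356 = 915 lb·ft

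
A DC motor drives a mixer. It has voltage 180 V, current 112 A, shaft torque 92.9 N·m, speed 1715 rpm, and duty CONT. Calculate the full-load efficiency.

82.8 %

ω = 2π × 1715/60 = 179.6 rad/s; P_out = τω = 92.9 × 179.6 = 16685 W
P_in = V·I = 180 × 112 = 20160 W
η = P_out / P_in = 16685 / 20160 = 0.828 = 82.8%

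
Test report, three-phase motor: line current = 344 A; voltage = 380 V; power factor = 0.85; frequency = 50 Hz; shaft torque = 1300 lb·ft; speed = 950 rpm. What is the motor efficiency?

91.1 %

τ = 1300 lb·ft × 1.356 = 1763 N·m
ω = 2π × 950/60 = 99.48 rad/s; P_out = τω = 1763 × 99.48 = 175383 W
P_in = √3·V_L·I_L·cosφ = 1.732 × 380 × 344 × 0.85 = 192446 W
η = P_out / P_in = 175383 / 192446 = 0.911 = 91.1%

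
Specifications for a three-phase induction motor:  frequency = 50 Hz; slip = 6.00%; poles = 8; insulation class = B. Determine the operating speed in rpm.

n_s = 120f/p = 120×50/8 = 750 rpm
n = n_s(1 − s) = 750 × (1 − 0.06) = 705 rpm

705 rpm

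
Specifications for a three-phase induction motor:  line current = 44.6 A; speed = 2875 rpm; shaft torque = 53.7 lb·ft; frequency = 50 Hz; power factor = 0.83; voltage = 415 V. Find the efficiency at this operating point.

82.4 %

τ = 53.7 lb·ft × 1.356 = 72.82 N·m
ω = 2π × 2875/60 = 301.1 rad/s; P_out = τω = 72.82 × 301.1 = 21926 W
P_in = √3·V_L·I_L·cosφ = 1.732 × 415 × 44.6 × 0.83 = 26608 W
η = P_out / P_in = 21926 / 26608 = 0.824 = 82.4%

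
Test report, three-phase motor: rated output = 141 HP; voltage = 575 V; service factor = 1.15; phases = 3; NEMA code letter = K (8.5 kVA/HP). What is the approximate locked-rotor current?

1200 A

S_LR = 8.5 × 141 = 1198.5 kVA
I_LR = S_LR/(√3·V_L) = 1198500/(1.732×575) = 1200 A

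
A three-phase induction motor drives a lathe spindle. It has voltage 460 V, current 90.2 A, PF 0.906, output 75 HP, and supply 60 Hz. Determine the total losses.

P_in = √3·V·I·cosφ = 1.732×460×90.2×0.906 = 65109 W
P_out = 75×746 = 55950 W
Losses = P_in − P_out = 65109 − 55950 = 9159 W

9160 W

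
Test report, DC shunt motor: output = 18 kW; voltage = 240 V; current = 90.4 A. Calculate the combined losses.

3700 W

P_in = V·I = 240×90.4 = 21696 W
P_out = 18000 W
Losses = P_in − P_out = 21696 − 18000 = 3696 W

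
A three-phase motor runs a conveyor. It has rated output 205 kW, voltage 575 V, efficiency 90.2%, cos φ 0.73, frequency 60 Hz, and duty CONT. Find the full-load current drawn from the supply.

P_out = 205 kW = 205000 W
P_in = P_out / η = 205000 / 0.902 = 227273 W
I_L = P_in / (√3·V_L·cosφ) = 227273 / (1.732 × 575 × 0.73) = 313 A

313 A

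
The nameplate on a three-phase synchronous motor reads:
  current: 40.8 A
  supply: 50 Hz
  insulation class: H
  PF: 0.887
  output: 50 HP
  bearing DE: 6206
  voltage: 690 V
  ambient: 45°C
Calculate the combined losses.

5.95 kW

P_in = √3·V·I·cosφ = 1.732×690×40.8×0.887 = 43249 W
P_out = 50×746 = 37300 W
Losses = P_in − P_out = 43249 − 37300 = 5949 W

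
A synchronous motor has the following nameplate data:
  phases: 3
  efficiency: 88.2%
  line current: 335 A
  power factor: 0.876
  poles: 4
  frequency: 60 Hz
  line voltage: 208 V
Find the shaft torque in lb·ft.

365 lb·ft

P_in = √3·V·I·cosφ = 1.732 × 208 × 335 × 0.876 = 105721 W
P_out = η·P_in = 0.882 × 105721 = 93246 W
n = n_s = 120×60/4 = 1800 rpm (synchronous)
ω = 2π×1800/60 = 188.5 rad/s
τ = P_out/ω = 93246/188.5 = 494.7 N·m
In lb·ft: 494.7/1.356 = 365 lb·ft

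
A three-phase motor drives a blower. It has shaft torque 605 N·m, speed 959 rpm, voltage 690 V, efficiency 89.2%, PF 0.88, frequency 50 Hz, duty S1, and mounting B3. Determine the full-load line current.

ω = 2π×959/60 = 100.4 rad/s; P_out = τω = 605 × 100.4 = 60742 W
P_in = P_out / η = 60742 / 0.892 = 68096 W
I_L = P_in / (√3·V_L·cosφ) = 68096 / (1.732 × 690 × 0.88) = 64.8 A

64.8 A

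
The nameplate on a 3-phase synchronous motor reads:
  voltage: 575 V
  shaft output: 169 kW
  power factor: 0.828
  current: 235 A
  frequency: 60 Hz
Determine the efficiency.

P_out = 169 kW = 169000 W
P_in = √3·V_L·I_L·cosφ = 1.732 × 575 × 235 × 0.828 = 193782 W
η = P_out / P_in = 169000 / 193782 = 0.872 = 87.2%

87.2 %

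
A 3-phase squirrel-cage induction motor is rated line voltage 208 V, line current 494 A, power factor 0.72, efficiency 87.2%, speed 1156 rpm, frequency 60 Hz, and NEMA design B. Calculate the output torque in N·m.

P_in = √3·V·I·cosφ = 1.732 × 208 × 494 × 0.72 = 128136 W
P_out = η·P_in = 0.872 × 128136 = 111735 W
n = 1156 rpm
ω = 2π×1156/60 = 121.1 rad/s
τ = P_out/ω = 111735/121.1 = 923 N·m

923 N·m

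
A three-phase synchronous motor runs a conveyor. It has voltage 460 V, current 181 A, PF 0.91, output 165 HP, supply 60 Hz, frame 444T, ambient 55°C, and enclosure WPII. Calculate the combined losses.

P_in = √3·V·I·cosφ = 1.732×460×181×0.91 = 131228 W
P_out = 165×746 = 123090 W
Losses = P_in − P_out = 131228 − 123090 = 8138 W

8140 W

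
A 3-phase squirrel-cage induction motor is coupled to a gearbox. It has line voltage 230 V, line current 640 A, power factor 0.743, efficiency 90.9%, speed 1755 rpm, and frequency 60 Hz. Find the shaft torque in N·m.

P_in = √3·V·I·cosφ = 1.732 × 230 × 640 × 0.743 = 189428 W
P_out = η·P_in = 0.909 × 189428 = 172190 W
n = 1755 rpm
ω = 2π×1755/60 = 183.8 rad/s
τ = P_out/ω = 172190/183.8 = 937 N·m

937 N·m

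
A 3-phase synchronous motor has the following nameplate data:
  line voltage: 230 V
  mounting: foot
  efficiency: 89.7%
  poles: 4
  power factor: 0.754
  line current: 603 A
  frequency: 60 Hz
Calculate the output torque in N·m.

P_in = √3·V·I·cosφ = 1.732 × 230 × 603 × 0.754 = 181119 W
P_out = η·P_in = 0.897 × 181119 = 162464 W
n = n_s = 120×60/4 = 1800 rpm (synchronous)
ω = 2π×1800/60 = 188.5 rad/s
τ = P_out/ω = 162464/188.5 = 862 N·m

862 N·m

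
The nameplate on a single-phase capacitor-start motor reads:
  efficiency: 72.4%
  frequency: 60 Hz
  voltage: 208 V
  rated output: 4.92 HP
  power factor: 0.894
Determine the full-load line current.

27.3 A

P_out = 4.92 × 746 = 3670 W
P_in = P_out / η = 3670 / 0.724 = 5069 W
I = P_in / (V·cosφ) = 5069 / (208 × 0.894) = 27.3 A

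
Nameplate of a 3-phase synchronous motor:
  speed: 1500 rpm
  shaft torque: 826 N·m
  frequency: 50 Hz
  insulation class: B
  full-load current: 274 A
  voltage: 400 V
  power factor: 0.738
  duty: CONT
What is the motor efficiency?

92.6 %

ω = 2π × 1500/60 = 157.1 rad/s; P_out = τω = 826 × 157.1 = 129765 W
P_in = √3·V_L·I_L·cosφ = 1.732 × 400 × 274 × 0.738 = 140092 W
η = P_out / P_in = 129765 / 140092 = 0.926 = 92.6%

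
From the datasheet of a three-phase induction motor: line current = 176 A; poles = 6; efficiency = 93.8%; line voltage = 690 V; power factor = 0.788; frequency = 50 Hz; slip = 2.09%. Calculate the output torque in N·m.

1520 N·m

P_in = √3·V·I·cosφ = 1.732 × 690 × 176 × 0.788 = 165743 W
P_out = η·P_in = 0.938 × 165743 = 155467 W
n_s = 120×50/6 = 1000 rpm; n = 1000×(1−0.0209) = 979 rpm
ω = 2π×979/60 = 102.5 rad/s
τ = P_out/ω = 155467/102.5 = 1520 N·m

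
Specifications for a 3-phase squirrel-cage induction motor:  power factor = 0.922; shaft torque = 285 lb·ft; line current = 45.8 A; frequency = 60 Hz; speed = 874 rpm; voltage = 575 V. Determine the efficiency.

84.1 %

τ = 285 lb·ft × 1.356 = 386.5 N·m
ω = 2π × 874/60 = 91.53 rad/s; P_out = τω = 386.5 × 91.53 = 35376 W
P_in = √3·V_L·I_L·cosφ = 1.732 × 575 × 45.8 × 0.922 = 42054 W
η = P_out / P_in = 35376 / 42054 = 0.841 = 84.1%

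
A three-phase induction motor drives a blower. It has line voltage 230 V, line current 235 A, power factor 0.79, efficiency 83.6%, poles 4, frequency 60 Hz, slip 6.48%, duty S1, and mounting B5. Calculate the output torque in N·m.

P_in = √3·V·I·cosφ = 1.732 × 230 × 235 × 0.79 = 73956 W
P_out = η·P_in = 0.836 × 73956 = 61827 W
n_s = 120×60/4 = 1800 rpm; n = 1800×(1−0.0648) = 1683 rpm
ω = 2π×1683/60 = 176.2 rad/s
τ = P_out/ω = 61827/176.2 = 351 N·m

351 N·m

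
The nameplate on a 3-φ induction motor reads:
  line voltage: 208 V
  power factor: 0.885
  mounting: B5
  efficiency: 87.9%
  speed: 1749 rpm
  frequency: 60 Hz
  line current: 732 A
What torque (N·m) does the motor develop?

P_in = √3·V·I·cosφ = 1.732 × 208 × 732 × 0.885 = 233381 W
P_out = η·P_in = 0.879 × 233381 = 205142 W
n = 1749 rpm
ω = 2π×1749/60 = 183.2 rad/s
τ = P_out/ω = 205142/183.2 = 1120 N·m

1120 N·m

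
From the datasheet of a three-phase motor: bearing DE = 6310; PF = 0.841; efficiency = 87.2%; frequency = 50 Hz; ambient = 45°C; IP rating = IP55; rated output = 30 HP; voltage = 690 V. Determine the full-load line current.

25.5 A

P_out = 30 × 746 = 22380 W
P_in = P_out / η = 22380 / 0.872 = 25665 W
I_L = P_in / (√3·V_L·cosφ) = 25665 / (1.732 × 690 × 0.841) = 25.5 A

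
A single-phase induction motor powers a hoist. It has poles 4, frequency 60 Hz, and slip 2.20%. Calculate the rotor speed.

1760 rpm

n_s = 120f/p = 120×60/4 = 1800 rpm
n = n_s(1 − s) = 1800 × (1 − 0.022) = 1760 rpm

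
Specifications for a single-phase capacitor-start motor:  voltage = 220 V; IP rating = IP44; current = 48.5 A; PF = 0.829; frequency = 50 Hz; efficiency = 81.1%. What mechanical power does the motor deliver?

7.17 kW

P_in = V·I·cosφ = 220 × 48.5 × 0.829 = 8845 W
P_out = η·P_in = 0.811 × 8845 = 7173 W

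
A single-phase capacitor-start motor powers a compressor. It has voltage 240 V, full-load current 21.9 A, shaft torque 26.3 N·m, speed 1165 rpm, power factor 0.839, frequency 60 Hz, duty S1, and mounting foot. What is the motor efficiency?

ω = 2π × 1165/60 = 122 rad/s; P_out = τω = 26.3 × 122 = 3209 W
P_in = V·I·cosφ = 240 × 21.9 × 0.839 = 4410 W
η = P_out / P_in = 3209 / 4410 = 0.728 = 72.8%

72.8 %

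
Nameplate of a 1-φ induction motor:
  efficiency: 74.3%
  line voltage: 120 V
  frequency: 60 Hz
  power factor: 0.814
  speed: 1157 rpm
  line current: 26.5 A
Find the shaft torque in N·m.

15.9 N·m

P_in = V·I·cosφ = 120 × 26.5 × 0.814 = 2589 W
P_out = η·P_in = 0.743 × 2589 = 1924 W
n = 1157 rpm
ω = 2π×1157/60 = 121.2 rad/s
τ = P_out/ω = 1924/121.2 = 15.9 N·m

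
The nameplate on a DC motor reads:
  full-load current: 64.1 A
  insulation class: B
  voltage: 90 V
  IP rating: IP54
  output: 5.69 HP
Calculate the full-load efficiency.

73.6 %

P_out = 5.69 × 746 = 4245 W
P_in = V·I = 90 × 64.1 = 5769 W
η = P_out / P_in = 4245 / 5769 = 0.736 = 73.6%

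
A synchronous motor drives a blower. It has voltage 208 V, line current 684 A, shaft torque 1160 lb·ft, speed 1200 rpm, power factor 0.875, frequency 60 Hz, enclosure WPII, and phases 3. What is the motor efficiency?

τ = 1160 lb·ft × 1.356 = 1573 N·m
ω = 2π × 1200/60 = 125.7 rad/s; P_out = τω = 1573 × 125.7 = 197726 W
P_in = √3·V_L·I_L·cosφ = 1.732 × 208 × 684 × 0.875 = 215613 W
η = P_out / P_in = 197726 / 215613 = 0.917 = 91.7%

91.7 %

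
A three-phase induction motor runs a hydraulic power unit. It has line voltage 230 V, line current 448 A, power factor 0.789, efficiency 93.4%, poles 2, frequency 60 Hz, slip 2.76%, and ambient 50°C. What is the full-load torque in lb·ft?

265 lb·ft

P_in = √3·V·I·cosφ = 1.732 × 230 × 448 × 0.789 = 140809 W
P_out = η·P_in = 0.934 × 140809 = 131516 W
n_s = 120×60/2 = 3600 rpm; n = 3600×(1−0.0276) = 3501 rpm
ω = 2π×3501/60 = 366.6 rad/s
τ = P_out/ω = 131516/366.6 = 358.7 N·m
In lb·ft: 358.7/1.356 = 265 lb·ft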